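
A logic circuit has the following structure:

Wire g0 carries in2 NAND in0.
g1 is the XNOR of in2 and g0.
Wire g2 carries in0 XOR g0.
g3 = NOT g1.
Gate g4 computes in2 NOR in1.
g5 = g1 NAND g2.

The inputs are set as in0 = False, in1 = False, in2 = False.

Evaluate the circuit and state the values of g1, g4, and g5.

g1 = False, g4 = True, g5 = True

g0 = in2 NAND in0 = False NAND False = True
g1 = in2 XNOR g0 = False XNOR True = False
g2 = in0 XOR g0 = False XOR True = True
g4 = in2 NOR in1 = False NOR False = True
g5 = g1 NAND g2 = False NAND True = True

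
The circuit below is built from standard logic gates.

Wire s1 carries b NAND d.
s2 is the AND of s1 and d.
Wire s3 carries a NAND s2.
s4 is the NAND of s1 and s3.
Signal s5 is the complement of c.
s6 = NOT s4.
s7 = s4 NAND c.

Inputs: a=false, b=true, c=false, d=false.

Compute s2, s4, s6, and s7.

s1 = b NAND d = true NAND false = true
s2 = s1 AND d = true AND false = false
s3 = a NAND s2 = false NAND false = true
s4 = s1 NAND s3 = true NAND true = false
s6 = NOT s4 = NOT false = true
s7 = s4 NAND c = false NAND false = true

s2 = false, s4 = false, s6 = true, s7 = true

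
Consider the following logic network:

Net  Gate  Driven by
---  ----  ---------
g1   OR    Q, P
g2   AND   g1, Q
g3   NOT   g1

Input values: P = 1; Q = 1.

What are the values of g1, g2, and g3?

g1 = 1, g2 = 1, g3 = 0

g1 = Q OR P = 1 OR 1 = 1
g2 = g1 AND Q = 1 AND 1 = 1
g3 = NOT g1 = NOT 1 = 0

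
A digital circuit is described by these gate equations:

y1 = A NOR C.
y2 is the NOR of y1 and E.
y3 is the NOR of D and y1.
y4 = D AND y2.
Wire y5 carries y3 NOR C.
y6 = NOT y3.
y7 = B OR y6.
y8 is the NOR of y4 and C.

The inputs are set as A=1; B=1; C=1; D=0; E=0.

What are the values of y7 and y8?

y1 = A NOR C = 1 NOR 1 = 0
y2 = y1 NOR E = 0 NOR 0 = 1
y3 = D NOR y1 = 0 NOR 0 = 1
y4 = D AND y2 = 0 AND 1 = 0
y6 = NOT y3 = NOT 1 = 0
y7 = B OR y6 = 1 OR 0 = 1
y8 = y4 NOR C = 0 NOR 1 = 0

y7 = 1; y8 = 0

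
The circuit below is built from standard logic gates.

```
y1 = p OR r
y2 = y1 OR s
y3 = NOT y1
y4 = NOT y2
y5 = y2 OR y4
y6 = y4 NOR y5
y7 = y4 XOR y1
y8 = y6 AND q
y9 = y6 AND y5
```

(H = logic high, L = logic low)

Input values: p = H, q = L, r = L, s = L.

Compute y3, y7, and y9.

y3 = L; y7 = H; y9 = L

y1 = p OR r = H OR L = H
y2 = y1 OR s = H OR L = H
y3 = NOT y1 = NOT H = L
y4 = NOT y2 = NOT H = L
y5 = y2 OR y4 = H OR L = H
y6 = y4 NOR y5 = L NOR H = L
y7 = y4 XOR y1 = L XOR H = H
y9 = y6 AND y5 = L AND H = L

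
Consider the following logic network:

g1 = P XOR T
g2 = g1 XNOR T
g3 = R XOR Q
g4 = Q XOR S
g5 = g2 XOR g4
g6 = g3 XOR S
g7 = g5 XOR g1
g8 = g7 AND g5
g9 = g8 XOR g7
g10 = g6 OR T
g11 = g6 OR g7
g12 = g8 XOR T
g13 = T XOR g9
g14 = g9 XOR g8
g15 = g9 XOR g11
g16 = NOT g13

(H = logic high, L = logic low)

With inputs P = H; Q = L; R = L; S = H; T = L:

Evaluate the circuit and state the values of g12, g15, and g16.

g1 = P XOR T = H XOR L = H
g2 = g1 XNOR T = H XNOR L = L
g3 = R XOR Q = L XOR L = L
g4 = Q XOR S = L XOR H = H
g5 = g2 XOR g4 = L XOR H = H
g6 = g3 XOR S = L XOR H = H
g7 = g5 XOR g1 = H XOR H = L
g8 = g7 AND g5 = L AND H = L
g9 = g8 XOR g7 = L XOR L = L
g11 = g6 OR g7 = H OR L = H
g12 = g8 XOR T = L XOR L = L
g13 = T XOR g9 = L XOR L = L
g15 = g9 XOR g11 = L XOR H = H
g16 = NOT g13 = NOT L = H

g12 = L, g15 = H, g16 = H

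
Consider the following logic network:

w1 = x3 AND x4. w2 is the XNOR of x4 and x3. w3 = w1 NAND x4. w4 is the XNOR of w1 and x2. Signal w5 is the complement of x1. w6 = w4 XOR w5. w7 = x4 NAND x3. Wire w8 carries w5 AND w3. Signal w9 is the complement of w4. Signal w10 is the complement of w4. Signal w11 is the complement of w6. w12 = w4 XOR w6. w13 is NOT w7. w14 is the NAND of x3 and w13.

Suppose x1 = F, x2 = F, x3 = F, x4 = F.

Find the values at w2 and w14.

w2 = T, w14 = T

w2 = x4 XNOR x3 = F XNOR F = T
w7 = x4 NAND x3 = F NAND F = T
w13 = NOT w7 = NOT T = F
w14 = x3 NAND w13 = F NAND F = T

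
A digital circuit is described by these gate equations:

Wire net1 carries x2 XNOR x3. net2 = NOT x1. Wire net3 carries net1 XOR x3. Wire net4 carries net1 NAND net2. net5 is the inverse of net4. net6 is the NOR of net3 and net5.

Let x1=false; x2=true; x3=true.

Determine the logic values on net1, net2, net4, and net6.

net1 = true, net2 = true, net4 = false, net6 = false

net1 = x2 XNOR x3 = true XNOR true = true
net2 = NOT x1 = NOT false = true
net3 = net1 XOR x3 = true XOR true = false
net4 = net1 NAND net2 = true NAND true = false
net5 = NOT net4 = NOT false = true
net6 = net3 NOR net5 = false NOR true = false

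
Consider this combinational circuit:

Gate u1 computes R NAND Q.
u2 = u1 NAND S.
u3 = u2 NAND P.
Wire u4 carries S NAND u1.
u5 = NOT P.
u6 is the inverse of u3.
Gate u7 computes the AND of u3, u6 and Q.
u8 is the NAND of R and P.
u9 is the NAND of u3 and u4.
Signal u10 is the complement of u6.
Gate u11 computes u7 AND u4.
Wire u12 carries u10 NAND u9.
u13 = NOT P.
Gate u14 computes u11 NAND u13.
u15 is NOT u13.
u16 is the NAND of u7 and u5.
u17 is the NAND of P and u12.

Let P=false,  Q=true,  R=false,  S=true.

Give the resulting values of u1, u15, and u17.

u1 = true; u15 = false; u17 = true

u1 = R NAND Q = false NAND true = true
u2 = u1 NAND S = true NAND true = false
u3 = u2 NAND P = false NAND false = true
u4 = S NAND u1 = true NAND true = false
u6 = NOT u3 = NOT true = false
u9 = u3 NAND u4 = true NAND false = true
u10 = NOT u6 = NOT false = true
u12 = u10 NAND u9 = true NAND true = false
u13 = NOT P = NOT false = true
u15 = NOT u13 = NOT true = false
u17 = P NAND u12 = false NAND false = true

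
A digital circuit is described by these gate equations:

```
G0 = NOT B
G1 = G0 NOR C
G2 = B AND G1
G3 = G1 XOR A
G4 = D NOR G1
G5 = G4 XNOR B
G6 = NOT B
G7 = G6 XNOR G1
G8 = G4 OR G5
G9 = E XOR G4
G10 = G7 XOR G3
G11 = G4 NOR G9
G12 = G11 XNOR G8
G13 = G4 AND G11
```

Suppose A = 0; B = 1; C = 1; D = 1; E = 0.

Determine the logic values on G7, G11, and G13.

G0 = NOT B = NOT 1 = 0
G1 = G0 NOR C = 0 NOR 1 = 0
G4 = D NOR G1 = 1 NOR 0 = 0
G6 = NOT B = NOT 1 = 0
G7 = G6 XNOR G1 = 0 XNOR 0 = 1
G9 = E XOR G4 = 0 XOR 0 = 0
G11 = G4 NOR G9 = 0 NOR 0 = 1
G13 = G4 AND G11 = 0 AND 1 = 0

G7 = 1  G11 = 1  G13 = 0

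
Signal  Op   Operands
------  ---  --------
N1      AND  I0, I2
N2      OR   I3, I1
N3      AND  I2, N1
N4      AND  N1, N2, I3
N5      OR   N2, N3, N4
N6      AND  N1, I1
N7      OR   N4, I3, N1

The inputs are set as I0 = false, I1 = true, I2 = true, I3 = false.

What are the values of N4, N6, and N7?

N1 = I0 AND I2 = false AND true = false
N2 = I3 OR I1 = false OR true = true
N4 = N1 AND N2 AND I3 = false AND true AND false = false
N6 = N1 AND I1 = false AND true = false
N7 = N4 OR I3 OR N1 = false OR false OR false = false

N4 = false  N6 = false  N7 = false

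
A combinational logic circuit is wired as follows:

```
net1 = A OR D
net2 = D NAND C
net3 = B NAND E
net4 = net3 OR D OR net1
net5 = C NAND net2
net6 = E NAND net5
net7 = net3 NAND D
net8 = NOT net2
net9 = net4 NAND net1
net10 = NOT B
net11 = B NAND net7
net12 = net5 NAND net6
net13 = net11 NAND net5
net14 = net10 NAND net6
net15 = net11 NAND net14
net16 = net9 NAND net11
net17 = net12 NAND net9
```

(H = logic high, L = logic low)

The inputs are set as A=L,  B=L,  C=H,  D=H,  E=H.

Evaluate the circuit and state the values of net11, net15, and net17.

net11 = H  net15 = L  net17 = H

net1 = A OR D = L OR H = H
net2 = D NAND C = H NAND H = L
net3 = B NAND E = L NAND H = H
net4 = net3 OR D OR net1 = H OR H OR H = H
net5 = C NAND net2 = H NAND L = H
net6 = E NAND net5 = H NAND H = L
net7 = net3 NAND D = H NAND H = L
net9 = net4 NAND net1 = H NAND H = L
net10 = NOT B = NOT L = H
net11 = B NAND net7 = L NAND L = H
net12 = net5 NAND net6 = H NAND L = H
net14 = net10 NAND net6 = H NAND L = H
net15 = net11 NAND net14 = H NAND H = L
net17 = net12 NAND net9 = H NAND L = H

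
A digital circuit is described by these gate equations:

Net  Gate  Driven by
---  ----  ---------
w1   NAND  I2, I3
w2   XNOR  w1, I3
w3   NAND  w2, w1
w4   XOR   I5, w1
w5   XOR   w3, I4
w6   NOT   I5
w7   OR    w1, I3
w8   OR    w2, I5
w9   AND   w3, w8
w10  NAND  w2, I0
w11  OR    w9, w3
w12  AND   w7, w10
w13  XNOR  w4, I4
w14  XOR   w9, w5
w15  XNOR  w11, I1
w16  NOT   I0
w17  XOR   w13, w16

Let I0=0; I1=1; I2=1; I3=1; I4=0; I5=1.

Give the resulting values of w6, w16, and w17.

w6 = 0, w16 = 1, w17 = 1

w1 = I2 NAND I3 = 1 NAND 1 = 0
w4 = I5 XOR w1 = 1 XOR 0 = 1
w6 = NOT I5 = NOT 1 = 0
w13 = w4 XNOR I4 = 1 XNOR 0 = 0
w16 = NOT I0 = NOT 0 = 1
w17 = w13 XOR w16 = 0 XOR 1 = 1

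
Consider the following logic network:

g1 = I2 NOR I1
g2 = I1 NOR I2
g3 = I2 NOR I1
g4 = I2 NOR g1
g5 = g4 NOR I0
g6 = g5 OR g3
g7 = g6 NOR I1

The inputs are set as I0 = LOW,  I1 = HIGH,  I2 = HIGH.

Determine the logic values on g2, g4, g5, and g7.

g2 = LOW, g4 = LOW, g5 = HIGH, g7 = LOW

g1 = I2 NOR I1 = HIGH NOR HIGH = LOW
g2 = I1 NOR I2 = HIGH NOR HIGH = LOW
g3 = I2 NOR I1 = HIGH NOR HIGH = LOW
g4 = I2 NOR g1 = HIGH NOR LOW = LOW
g5 = g4 NOR I0 = LOW NOR LOW = HIGH
g6 = g5 OR g3 = HIGH OR LOW = HIGH
g7 = g6 NOR I1 = HIGH NOR HIGH = LOW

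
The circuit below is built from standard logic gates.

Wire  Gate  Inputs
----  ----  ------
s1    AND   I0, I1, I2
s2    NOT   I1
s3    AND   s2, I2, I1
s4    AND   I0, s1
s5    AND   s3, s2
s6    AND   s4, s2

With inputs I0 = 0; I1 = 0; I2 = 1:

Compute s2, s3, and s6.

s1 = I0 AND I1 AND I2 = 0 AND 0 AND 1 = 0
s2 = NOT I1 = NOT 0 = 1
s3 = s2 AND I2 AND I1 = 1 AND 1 AND 0 = 0
s4 = I0 AND s1 = 0 AND 0 = 0
s6 = s4 AND s2 = 0 AND 1 = 0

s2 = 1, s3 = 0, s6 = 0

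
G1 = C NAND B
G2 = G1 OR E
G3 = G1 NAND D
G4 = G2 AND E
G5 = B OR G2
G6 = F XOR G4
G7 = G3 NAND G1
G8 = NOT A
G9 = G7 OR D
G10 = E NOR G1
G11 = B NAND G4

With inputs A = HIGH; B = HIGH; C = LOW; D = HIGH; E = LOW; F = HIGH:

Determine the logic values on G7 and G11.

G7 = HIGH, G11 = HIGH

G1 = C NAND B = LOW NAND HIGH = HIGH
G2 = G1 OR E = HIGH OR LOW = HIGH
G3 = G1 NAND D = HIGH NAND HIGH = LOW
G4 = G2 AND E = HIGH AND LOW = LOW
G7 = G3 NAND G1 = LOW NAND HIGH = HIGH
G11 = B NAND G4 = HIGH NAND LOW = HIGH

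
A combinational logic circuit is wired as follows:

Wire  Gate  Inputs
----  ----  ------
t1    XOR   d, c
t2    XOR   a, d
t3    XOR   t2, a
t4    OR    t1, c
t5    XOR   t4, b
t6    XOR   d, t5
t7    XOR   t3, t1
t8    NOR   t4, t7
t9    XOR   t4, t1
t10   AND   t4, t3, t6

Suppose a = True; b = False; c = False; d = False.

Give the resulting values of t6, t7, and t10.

t6 = False  t7 = False  t10 = False

t1 = d XOR c = False XOR False = False
t2 = a XOR d = True XOR False = True
t3 = t2 XOR a = True XOR True = False
t4 = t1 OR c = False OR False = False
t5 = t4 XOR b = False XOR False = False
t6 = d XOR t5 = False XOR False = False
t7 = t3 XOR t1 = False XOR False = False
t10 = t4 AND t3 AND t6 = False AND False AND False = False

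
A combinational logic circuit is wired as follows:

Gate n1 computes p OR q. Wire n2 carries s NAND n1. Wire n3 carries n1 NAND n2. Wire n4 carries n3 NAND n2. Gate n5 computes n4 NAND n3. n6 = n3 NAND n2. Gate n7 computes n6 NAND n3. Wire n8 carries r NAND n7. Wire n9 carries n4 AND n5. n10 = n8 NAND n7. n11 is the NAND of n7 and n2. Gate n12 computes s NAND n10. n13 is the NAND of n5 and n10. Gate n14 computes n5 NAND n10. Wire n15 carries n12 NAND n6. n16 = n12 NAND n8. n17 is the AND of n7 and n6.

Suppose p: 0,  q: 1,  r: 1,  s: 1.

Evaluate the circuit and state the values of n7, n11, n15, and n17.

n7 = 0  n11 = 1  n15 = 1  n17 = 0

n1 = p OR q = 0 OR 1 = 1
n2 = s NAND n1 = 1 NAND 1 = 0
n3 = n1 NAND n2 = 1 NAND 0 = 1
n6 = n3 NAND n2 = 1 NAND 0 = 1
n7 = n6 NAND n3 = 1 NAND 1 = 0
n8 = r NAND n7 = 1 NAND 0 = 1
n10 = n8 NAND n7 = 1 NAND 0 = 1
n11 = n7 NAND n2 = 0 NAND 0 = 1
n12 = s NAND n10 = 1 NAND 1 = 0
n15 = n12 NAND n6 = 0 NAND 1 = 1
n17 = n7 AND n6 = 0 AND 1 = 0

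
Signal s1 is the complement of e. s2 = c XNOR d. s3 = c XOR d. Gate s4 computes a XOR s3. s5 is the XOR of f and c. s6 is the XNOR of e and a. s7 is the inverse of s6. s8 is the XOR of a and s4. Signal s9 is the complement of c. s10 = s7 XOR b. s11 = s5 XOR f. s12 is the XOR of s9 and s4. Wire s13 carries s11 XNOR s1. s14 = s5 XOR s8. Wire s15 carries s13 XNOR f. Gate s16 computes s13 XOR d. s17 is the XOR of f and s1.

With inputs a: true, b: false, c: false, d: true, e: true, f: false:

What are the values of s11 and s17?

s11 = false  s17 = false

s1 = NOT e = NOT true = false
s5 = f XOR c = false XOR false = false
s11 = s5 XOR f = false XOR false = false
s17 = f XOR s1 = false XOR false = false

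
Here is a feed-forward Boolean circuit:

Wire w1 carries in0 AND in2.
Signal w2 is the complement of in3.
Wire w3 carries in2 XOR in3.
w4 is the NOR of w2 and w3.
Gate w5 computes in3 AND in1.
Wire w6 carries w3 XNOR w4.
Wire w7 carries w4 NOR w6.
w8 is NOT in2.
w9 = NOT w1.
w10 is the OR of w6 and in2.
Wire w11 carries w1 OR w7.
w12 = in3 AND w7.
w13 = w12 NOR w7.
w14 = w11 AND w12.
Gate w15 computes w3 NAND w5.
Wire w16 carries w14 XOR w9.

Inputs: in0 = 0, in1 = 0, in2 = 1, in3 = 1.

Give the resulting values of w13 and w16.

w13 = 1  w16 = 1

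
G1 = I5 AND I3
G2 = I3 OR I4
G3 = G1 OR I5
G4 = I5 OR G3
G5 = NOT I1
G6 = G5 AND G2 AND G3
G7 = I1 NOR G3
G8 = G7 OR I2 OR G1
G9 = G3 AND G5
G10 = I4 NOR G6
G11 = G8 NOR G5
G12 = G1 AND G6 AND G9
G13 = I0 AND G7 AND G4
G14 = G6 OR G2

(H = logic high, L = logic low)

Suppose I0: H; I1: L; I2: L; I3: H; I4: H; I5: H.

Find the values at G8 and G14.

G8 = H  G14 = H

G1 = I5 AND I3 = H AND H = H
G2 = I3 OR I4 = H OR H = H
G3 = G1 OR I5 = H OR H = H
G5 = NOT I1 = NOT L = H
G6 = G5 AND G2 AND G3 = H AND H AND H = H
G7 = I1 NOR G3 = L NOR H = L
G8 = G7 OR I2 OR G1 = L OR L OR H = H
G14 = G6 OR G2 = H OR H = H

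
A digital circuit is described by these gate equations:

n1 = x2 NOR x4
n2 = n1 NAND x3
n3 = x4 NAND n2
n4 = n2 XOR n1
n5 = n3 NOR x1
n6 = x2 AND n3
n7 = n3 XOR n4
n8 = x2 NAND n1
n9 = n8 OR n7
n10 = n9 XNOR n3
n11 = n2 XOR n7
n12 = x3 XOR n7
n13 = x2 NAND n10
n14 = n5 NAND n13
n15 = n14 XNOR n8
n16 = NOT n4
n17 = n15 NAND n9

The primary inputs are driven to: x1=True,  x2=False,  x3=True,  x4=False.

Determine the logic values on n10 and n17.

n1 = x2 NOR x4 = False NOR False = True
n2 = n1 NAND x3 = True NAND True = False
n3 = x4 NAND n2 = False NAND False = True
n4 = n2 XOR n1 = False XOR True = True
n5 = n3 NOR x1 = True NOR True = False
n7 = n3 XOR n4 = True XOR True = False
n8 = x2 NAND n1 = False NAND True = True
n9 = n8 OR n7 = True OR False = True
n10 = n9 XNOR n3 = True XNOR True = True
n13 = x2 NAND n10 = False NAND True = True
n14 = n5 NAND n13 = False NAND True = True
n15 = n14 XNOR n8 = True XNOR True = True
n17 = n15 NAND n9 = True NAND True = False

n10 = True  n17 = False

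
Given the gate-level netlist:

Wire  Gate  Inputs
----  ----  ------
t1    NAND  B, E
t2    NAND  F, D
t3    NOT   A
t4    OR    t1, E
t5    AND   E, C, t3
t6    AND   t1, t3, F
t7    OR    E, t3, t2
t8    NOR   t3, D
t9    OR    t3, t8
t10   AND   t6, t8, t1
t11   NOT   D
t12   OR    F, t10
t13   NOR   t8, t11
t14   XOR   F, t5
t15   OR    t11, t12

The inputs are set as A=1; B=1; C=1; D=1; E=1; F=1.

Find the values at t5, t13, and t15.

t1 = B NAND E = 1 NAND 1 = 0
t3 = NOT A = NOT 1 = 0
t5 = E AND C AND t3 = 1 AND 1 AND 0 = 0
t6 = t1 AND t3 AND F = 0 AND 0 AND 1 = 0
t8 = t3 NOR D = 0 NOR 1 = 0
t10 = t6 AND t8 AND t1 = 0 AND 0 AND 0 = 0
t11 = NOT D = NOT 1 = 0
t12 = F OR t10 = 1 OR 0 = 1
t13 = t8 NOR t11 = 0 NOR 0 = 1
t15 = t11 OR t12 = 0 OR 1 = 1

t5 = 0, t13 = 1, t15 = 1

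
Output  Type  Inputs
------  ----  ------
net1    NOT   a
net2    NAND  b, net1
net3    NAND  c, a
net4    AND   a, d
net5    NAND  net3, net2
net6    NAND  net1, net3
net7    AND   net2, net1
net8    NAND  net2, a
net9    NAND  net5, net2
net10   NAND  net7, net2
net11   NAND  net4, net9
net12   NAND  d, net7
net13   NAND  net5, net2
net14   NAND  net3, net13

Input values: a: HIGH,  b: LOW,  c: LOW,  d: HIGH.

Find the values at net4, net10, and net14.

net4 = HIGH; net10 = HIGH; net14 = LOW

net1 = NOT a = NOT HIGH = LOW
net2 = b NAND net1 = LOW NAND LOW = HIGH
net3 = c NAND a = LOW NAND HIGH = HIGH
net4 = a AND d = HIGH AND HIGH = HIGH
net5 = net3 NAND net2 = HIGH NAND HIGH = LOW
net7 = net2 AND net1 = HIGH AND LOW = LOW
net10 = net7 NAND net2 = LOW NAND HIGH = HIGH
net13 = net5 NAND net2 = LOW NAND HIGH = HIGH
net14 = net3 NAND net13 = HIGH NAND HIGH = LOW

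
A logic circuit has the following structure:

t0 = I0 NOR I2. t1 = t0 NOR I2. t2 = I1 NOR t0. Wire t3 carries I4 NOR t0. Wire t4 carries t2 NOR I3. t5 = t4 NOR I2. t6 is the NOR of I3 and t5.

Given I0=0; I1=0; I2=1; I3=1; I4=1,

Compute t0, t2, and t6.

t0 = 0  t2 = 1  t6 = 0

t0 = I0 NOR I2 = 0 NOR 1 = 0
t2 = I1 NOR t0 = 0 NOR 0 = 1
t4 = t2 NOR I3 = 1 NOR 1 = 0
t5 = t4 NOR I2 = 0 NOR 1 = 0
t6 = I3 NOR t5 = 1 NOR 0 = 0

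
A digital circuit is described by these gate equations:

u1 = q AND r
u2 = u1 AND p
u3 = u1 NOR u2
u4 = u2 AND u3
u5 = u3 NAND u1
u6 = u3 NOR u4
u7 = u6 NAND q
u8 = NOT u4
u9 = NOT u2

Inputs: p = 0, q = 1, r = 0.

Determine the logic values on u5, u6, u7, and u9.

u5 = 1, u6 = 0, u7 = 1, u9 = 1

u1 = q AND r = 1 AND 0 = 0
u2 = u1 AND p = 0 AND 0 = 0
u3 = u1 NOR u2 = 0 NOR 0 = 1
u4 = u2 AND u3 = 0 AND 1 = 0
u5 = u3 NAND u1 = 1 NAND 0 = 1
u6 = u3 NOR u4 = 1 NOR 0 = 0
u7 = u6 NAND q = 0 NAND 1 = 1
u9 = NOT u2 = NOT 0 = 1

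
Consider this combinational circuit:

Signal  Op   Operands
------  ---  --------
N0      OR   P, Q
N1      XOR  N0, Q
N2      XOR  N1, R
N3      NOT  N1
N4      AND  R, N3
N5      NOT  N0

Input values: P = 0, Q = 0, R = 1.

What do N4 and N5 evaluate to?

N4 = 1  N5 = 1

N0 = P OR Q = 0 OR 0 = 0
N1 = N0 XOR Q = 0 XOR 0 = 0
N3 = NOT N1 = NOT 0 = 1
N4 = R AND N3 = 1 AND 1 = 1
N5 = NOT N0 = NOT 0 = 1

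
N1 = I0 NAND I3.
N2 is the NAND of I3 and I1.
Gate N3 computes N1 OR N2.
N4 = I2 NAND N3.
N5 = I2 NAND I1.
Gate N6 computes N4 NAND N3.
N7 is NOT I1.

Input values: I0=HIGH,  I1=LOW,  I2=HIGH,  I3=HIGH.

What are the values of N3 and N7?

N1 = I0 NAND I3 = HIGH NAND HIGH = LOW
N2 = I3 NAND I1 = HIGH NAND LOW = HIGH
N3 = N1 OR N2 = LOW OR HIGH = HIGH
N7 = NOT I1 = NOT LOW = HIGH

N3 = HIGH, N7 = HIGH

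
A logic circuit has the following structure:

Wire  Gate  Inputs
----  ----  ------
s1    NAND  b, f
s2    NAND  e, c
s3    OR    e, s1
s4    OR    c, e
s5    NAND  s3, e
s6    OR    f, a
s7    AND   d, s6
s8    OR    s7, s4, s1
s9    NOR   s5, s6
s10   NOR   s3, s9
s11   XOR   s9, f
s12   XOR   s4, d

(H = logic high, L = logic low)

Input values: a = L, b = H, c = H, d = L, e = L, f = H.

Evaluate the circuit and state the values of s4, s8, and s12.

s1 = b NAND f = H NAND H = L
s4 = c OR e = H OR L = H
s6 = f OR a = H OR L = H
s7 = d AND s6 = L AND H = L
s8 = s7 OR s4 OR s1 = L OR H OR L = H
s12 = s4 XOR d = H XOR L = H

s4 = H, s8 = H, s12 = H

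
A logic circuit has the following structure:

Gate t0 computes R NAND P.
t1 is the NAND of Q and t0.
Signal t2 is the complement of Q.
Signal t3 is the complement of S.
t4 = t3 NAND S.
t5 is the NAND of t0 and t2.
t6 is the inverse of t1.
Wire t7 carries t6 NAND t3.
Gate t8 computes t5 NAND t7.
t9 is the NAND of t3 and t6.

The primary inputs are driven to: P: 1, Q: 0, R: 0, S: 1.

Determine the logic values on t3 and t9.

t3 = 0, t9 = 1

t0 = R NAND P = 0 NAND 1 = 1
t1 = Q NAND t0 = 0 NAND 1 = 1
t3 = NOT S = NOT 1 = 0
t6 = NOT t1 = NOT 1 = 0
t9 = t3 NAND t6 = 0 NAND 0 = 1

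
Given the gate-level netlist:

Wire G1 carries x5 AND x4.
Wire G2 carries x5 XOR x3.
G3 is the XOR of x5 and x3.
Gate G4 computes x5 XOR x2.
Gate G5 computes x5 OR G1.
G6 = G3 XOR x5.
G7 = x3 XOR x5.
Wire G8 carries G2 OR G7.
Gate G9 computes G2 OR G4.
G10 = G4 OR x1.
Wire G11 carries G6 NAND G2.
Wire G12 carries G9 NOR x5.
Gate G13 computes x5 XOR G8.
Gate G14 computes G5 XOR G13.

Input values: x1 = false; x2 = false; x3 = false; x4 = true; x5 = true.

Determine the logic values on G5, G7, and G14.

G1 = x5 AND x4 = true AND true = true
G2 = x5 XOR x3 = true XOR false = true
G5 = x5 OR G1 = true OR true = true
G7 = x3 XOR x5 = false XOR true = true
G8 = G2 OR G7 = true OR true = true
G13 = x5 XOR G8 = true XOR true = false
G14 = G5 XOR G13 = true XOR false = true

G5 = true; G7 = true; G14 = true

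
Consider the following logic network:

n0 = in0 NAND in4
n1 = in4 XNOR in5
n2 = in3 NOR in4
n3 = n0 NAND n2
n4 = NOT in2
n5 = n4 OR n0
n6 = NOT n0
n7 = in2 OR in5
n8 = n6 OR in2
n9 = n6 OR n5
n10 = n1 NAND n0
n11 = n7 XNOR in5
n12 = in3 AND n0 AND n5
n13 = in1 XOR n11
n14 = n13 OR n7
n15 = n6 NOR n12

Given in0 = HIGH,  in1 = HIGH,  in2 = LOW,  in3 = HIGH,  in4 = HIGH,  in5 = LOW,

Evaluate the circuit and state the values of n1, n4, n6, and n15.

n0 = in0 NAND in4 = HIGH NAND HIGH = LOW
n1 = in4 XNOR in5 = HIGH XNOR LOW = LOW
n4 = NOT in2 = NOT LOW = HIGH
n5 = n4 OR n0 = HIGH OR LOW = HIGH
n6 = NOT n0 = NOT LOW = HIGH
n12 = in3 AND n0 AND n5 = HIGH AND LOW AND HIGH = LOW
n15 = n6 NOR n12 = HIGH NOR LOW = LOW

n1 = LOW  n4 = HIGH  n6 = HIGH  n15 = LOW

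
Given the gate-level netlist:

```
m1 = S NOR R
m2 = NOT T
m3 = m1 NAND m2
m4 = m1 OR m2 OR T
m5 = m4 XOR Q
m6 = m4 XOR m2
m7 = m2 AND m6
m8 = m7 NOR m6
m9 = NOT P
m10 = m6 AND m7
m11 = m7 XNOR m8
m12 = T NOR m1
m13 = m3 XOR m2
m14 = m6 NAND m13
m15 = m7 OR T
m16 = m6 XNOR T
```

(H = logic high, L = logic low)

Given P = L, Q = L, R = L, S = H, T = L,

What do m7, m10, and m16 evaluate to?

m1 = S NOR R = H NOR L = L
m2 = NOT T = NOT L = H
m4 = m1 OR m2 OR T = L OR H OR L = H
m6 = m4 XOR m2 = H XOR H = L
m7 = m2 AND m6 = H AND L = L
m10 = m6 AND m7 = L AND L = L
m16 = m6 XNOR T = L XNOR L = H

m7 = L, m10 = L, m16 = H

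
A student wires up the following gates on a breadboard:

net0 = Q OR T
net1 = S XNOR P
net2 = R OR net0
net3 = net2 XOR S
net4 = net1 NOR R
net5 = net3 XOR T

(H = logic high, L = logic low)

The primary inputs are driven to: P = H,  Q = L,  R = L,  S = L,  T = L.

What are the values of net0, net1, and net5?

net0 = L; net1 = L; net5 = L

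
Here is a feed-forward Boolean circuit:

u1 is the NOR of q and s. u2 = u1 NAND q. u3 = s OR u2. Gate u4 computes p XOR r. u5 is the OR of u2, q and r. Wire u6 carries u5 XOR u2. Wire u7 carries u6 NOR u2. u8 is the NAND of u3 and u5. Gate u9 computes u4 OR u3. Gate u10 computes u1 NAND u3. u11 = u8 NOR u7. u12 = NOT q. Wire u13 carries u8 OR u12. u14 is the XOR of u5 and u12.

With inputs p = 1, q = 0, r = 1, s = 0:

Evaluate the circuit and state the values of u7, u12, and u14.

u1 = q NOR s = 0 NOR 0 = 1
u2 = u1 NAND q = 1 NAND 0 = 1
u5 = u2 OR q OR r = 1 OR 0 OR 1 = 1
u6 = u5 XOR u2 = 1 XOR 1 = 0
u7 = u6 NOR u2 = 0 NOR 1 = 0
u12 = NOT q = NOT 0 = 1
u14 = u5 XOR u12 = 1 XOR 1 = 0

u7 = 0, u12 = 1, u14 = 0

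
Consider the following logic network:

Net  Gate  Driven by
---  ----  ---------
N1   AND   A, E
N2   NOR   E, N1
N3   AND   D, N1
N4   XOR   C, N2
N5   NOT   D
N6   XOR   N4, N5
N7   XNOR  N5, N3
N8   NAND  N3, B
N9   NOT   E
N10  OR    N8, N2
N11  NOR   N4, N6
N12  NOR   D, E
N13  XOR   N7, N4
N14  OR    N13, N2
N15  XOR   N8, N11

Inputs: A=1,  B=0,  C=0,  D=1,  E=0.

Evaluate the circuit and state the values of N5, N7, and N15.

N5 = 0, N7 = 1, N15 = 1

N1 = A AND E = 1 AND 0 = 0
N2 = E NOR N1 = 0 NOR 0 = 1
N3 = D AND N1 = 1 AND 0 = 0
N4 = C XOR N2 = 0 XOR 1 = 1
N5 = NOT D = NOT 1 = 0
N6 = N4 XOR N5 = 1 XOR 0 = 1
N7 = N5 XNOR N3 = 0 XNOR 0 = 1
N8 = N3 NAND B = 0 NAND 0 = 1
N11 = N4 NOR N6 = 1 NOR 1 = 0
N15 = N8 XOR N11 = 1 XOR 0 = 1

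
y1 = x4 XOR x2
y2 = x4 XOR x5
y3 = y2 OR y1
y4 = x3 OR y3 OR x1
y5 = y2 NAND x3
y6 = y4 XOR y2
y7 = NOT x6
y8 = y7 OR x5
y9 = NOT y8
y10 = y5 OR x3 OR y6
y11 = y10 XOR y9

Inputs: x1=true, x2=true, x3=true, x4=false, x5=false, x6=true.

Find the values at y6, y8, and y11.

y6 = true  y8 = false  y11 = false

y1 = x4 XOR x2 = false XOR true = true
y2 = x4 XOR x5 = false XOR false = false
y3 = y2 OR y1 = false OR true = true
y4 = x3 OR y3 OR x1 = true OR true OR true = true
y5 = y2 NAND x3 = false NAND true = true
y6 = y4 XOR y2 = true XOR false = true
y7 = NOT x6 = NOT true = false
y8 = y7 OR x5 = false OR false = false
y9 = NOT y8 = NOT false = true
y10 = y5 OR x3 OR y6 = true OR true OR true = true
y11 = y10 XOR y9 = true XOR true = false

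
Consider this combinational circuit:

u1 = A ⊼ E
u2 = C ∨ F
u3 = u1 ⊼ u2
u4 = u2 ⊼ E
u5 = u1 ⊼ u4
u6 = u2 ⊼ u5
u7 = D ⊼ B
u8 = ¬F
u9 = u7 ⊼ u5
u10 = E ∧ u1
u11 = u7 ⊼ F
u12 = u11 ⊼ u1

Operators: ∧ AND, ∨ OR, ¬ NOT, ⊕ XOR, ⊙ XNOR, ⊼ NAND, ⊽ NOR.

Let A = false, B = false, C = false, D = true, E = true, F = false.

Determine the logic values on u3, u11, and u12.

u3 = true  u11 = true  u12 = false

u1 = A NAND E = false NAND true = true
u2 = C OR F = false OR false = false
u3 = u1 NAND u2 = true NAND false = true
u7 = D NAND B = true NAND false = true
u11 = u7 NAND F = true NAND false = true
u12 = u11 NAND u1 = true NAND true = false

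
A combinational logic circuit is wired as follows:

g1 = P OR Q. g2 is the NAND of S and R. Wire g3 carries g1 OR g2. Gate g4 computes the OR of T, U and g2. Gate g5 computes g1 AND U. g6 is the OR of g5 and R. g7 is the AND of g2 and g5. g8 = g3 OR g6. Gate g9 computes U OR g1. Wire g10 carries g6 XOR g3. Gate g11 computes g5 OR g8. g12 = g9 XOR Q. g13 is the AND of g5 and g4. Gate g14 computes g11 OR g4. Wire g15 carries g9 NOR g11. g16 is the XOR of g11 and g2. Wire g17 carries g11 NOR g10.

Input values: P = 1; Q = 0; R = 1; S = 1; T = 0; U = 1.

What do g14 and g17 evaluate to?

g14 = 1  g17 = 0

g1 = P OR Q = 1 OR 0 = 1
g2 = S NAND R = 1 NAND 1 = 0
g3 = g1 OR g2 = 1 OR 0 = 1
g4 = T OR U OR g2 = 0 OR 1 OR 0 = 1
g5 = g1 AND U = 1 AND 1 = 1
g6 = g5 OR R = 1 OR 1 = 1
g8 = g3 OR g6 = 1 OR 1 = 1
g10 = g6 XOR g3 = 1 XOR 1 = 0
g11 = g5 OR g8 = 1 OR 1 = 1
g14 = g11 OR g4 = 1 OR 1 = 1
g17 = g11 NOR g10 = 1 NOR 0 = 0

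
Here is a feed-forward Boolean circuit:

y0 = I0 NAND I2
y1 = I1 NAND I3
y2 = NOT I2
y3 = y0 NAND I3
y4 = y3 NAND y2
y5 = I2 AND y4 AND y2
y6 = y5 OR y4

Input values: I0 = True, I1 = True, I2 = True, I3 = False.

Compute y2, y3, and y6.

y0 = I0 NAND I2 = True NAND True = False
y2 = NOT I2 = NOT True = False
y3 = y0 NAND I3 = False NAND False = True
y4 = y3 NAND y2 = True NAND False = True
y5 = I2 AND y4 AND y2 = True AND True AND False = False
y6 = y5 OR y4 = False OR True = True

y2 = False, y3 = True, y6 = True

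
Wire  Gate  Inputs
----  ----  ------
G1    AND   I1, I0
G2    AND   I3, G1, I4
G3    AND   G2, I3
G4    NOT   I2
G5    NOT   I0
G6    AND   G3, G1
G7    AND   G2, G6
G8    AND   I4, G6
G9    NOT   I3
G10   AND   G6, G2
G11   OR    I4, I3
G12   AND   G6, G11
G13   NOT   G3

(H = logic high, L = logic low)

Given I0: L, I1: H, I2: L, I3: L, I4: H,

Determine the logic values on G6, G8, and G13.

G1 = I1 AND I0 = H AND L = L
G2 = I3 AND G1 AND I4 = L AND L AND H = L
G3 = G2 AND I3 = L AND L = L
G6 = G3 AND G1 = L AND L = L
G8 = I4 AND G6 = H AND L = L
G13 = NOT G3 = NOT L = H

G6 = L, G8 = L, G13 = H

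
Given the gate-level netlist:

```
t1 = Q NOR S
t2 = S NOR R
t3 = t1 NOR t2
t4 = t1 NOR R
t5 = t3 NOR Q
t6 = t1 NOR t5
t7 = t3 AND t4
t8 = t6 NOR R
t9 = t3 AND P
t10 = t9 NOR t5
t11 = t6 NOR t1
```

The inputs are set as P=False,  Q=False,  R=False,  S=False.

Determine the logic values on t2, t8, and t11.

t2 = True, t8 = True, t11 = False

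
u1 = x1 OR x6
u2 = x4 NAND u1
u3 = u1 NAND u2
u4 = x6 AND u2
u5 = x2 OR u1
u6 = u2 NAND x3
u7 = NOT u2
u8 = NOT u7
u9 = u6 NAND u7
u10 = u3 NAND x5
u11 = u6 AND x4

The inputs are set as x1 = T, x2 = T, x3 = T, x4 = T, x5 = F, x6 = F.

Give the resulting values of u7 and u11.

u1 = x1 OR x6 = T OR F = T
u2 = x4 NAND u1 = T NAND T = F
u6 = u2 NAND x3 = F NAND T = T
u7 = NOT u2 = NOT F = T
u11 = u6 AND x4 = T AND T = T

u7 = T  u11 = T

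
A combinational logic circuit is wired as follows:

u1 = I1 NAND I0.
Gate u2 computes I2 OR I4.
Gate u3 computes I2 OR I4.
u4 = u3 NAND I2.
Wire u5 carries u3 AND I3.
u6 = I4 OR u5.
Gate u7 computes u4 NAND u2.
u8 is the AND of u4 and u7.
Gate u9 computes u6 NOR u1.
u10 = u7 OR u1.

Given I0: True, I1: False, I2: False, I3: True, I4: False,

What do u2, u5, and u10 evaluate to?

u2 = False, u5 = False, u10 = True

u1 = I1 NAND I0 = False NAND True = True
u2 = I2 OR I4 = False OR False = False
u3 = I2 OR I4 = False OR False = False
u4 = u3 NAND I2 = False NAND False = True
u5 = u3 AND I3 = False AND True = False
u7 = u4 NAND u2 = True NAND False = True
u10 = u7 OR u1 = True OR True = True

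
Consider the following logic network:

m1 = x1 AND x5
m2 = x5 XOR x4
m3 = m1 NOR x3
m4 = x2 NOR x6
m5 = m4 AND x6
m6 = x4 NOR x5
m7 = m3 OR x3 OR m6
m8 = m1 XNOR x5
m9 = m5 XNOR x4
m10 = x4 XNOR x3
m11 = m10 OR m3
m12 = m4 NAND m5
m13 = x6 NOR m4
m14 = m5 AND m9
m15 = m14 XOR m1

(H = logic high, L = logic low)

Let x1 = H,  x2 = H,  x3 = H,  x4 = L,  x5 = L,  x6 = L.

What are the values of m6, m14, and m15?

m6 = H, m14 = L, m15 = L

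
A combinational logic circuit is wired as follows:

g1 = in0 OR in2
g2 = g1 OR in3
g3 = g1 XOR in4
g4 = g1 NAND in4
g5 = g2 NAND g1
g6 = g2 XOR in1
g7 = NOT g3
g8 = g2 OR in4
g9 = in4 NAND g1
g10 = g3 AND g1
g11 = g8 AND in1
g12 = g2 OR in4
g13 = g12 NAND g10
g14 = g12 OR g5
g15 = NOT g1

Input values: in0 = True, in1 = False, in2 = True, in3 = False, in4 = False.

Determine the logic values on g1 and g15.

g1 = True, g15 = False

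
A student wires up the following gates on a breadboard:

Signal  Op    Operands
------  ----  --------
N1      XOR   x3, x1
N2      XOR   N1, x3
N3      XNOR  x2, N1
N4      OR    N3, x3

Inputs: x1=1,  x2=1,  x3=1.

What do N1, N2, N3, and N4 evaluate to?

N1 = x3 XOR x1 = 1 XOR 1 = 0
N2 = N1 XOR x3 = 0 XOR 1 = 1
N3 = x2 XNOR N1 = 1 XNOR 0 = 0
N4 = N3 OR x3 = 0 OR 1 = 1

N1 = 0  N2 = 1  N3 = 0  N4 = 1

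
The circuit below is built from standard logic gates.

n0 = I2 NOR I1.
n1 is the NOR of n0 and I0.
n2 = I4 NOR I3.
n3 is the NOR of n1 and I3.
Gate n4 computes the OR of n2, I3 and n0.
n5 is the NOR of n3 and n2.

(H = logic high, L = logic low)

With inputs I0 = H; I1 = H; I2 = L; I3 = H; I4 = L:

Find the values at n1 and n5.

n0 = I2 NOR I1 = L NOR H = L
n1 = n0 NOR I0 = L NOR H = L
n2 = I4 NOR I3 = L NOR H = L
n3 = n1 NOR I3 = L NOR H = L
n5 = n3 NOR n2 = L NOR L = H

n1 = L  n5 = H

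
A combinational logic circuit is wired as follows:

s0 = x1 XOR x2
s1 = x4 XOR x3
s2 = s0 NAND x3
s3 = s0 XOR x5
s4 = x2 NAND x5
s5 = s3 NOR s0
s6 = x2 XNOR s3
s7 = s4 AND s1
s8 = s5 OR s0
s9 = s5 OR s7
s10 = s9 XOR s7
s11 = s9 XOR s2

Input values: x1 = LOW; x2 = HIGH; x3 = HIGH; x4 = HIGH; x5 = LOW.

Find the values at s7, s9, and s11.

s7 = LOW; s9 = LOW; s11 = LOW

s0 = x1 XOR x2 = LOW XOR HIGH = HIGH
s1 = x4 XOR x3 = HIGH XOR HIGH = LOW
s2 = s0 NAND x3 = HIGH NAND HIGH = LOW
s3 = s0 XOR x5 = HIGH XOR LOW = HIGH
s4 = x2 NAND x5 = HIGH NAND LOW = HIGH
s5 = s3 NOR s0 = HIGH NOR HIGH = LOW
s7 = s4 AND s1 = HIGH AND LOW = LOW
s9 = s5 OR s7 = LOW OR LOW = LOW
s11 = s9 XOR s2 = LOW XOR LOW = LOW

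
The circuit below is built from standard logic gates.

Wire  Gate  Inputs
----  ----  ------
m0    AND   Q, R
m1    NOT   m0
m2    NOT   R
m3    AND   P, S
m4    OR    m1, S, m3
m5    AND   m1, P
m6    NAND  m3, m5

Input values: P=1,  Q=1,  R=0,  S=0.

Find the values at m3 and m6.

m0 = Q AND R = 1 AND 0 = 0
m1 = NOT m0 = NOT 0 = 1
m3 = P AND S = 1 AND 0 = 0
m5 = m1 AND P = 1 AND 1 = 1
m6 = m3 NAND m5 = 0 NAND 1 = 1

m3 = 0  m6 = 1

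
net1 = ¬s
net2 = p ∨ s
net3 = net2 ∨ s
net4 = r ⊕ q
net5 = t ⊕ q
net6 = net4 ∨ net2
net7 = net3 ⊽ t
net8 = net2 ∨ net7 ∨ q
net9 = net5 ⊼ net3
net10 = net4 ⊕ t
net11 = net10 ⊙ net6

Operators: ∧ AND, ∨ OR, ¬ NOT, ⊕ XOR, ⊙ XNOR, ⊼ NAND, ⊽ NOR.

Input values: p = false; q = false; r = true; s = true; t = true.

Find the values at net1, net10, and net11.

net1 = false  net10 = false  net11 = false

net1 = NOT s = NOT true = false
net2 = p OR s = false OR true = true
net4 = r XOR q = true XOR false = true
net6 = net4 OR net2 = true OR true = true
net10 = net4 XOR t = true XOR true = false
net11 = net10 XNOR net6 = false XNOR true = false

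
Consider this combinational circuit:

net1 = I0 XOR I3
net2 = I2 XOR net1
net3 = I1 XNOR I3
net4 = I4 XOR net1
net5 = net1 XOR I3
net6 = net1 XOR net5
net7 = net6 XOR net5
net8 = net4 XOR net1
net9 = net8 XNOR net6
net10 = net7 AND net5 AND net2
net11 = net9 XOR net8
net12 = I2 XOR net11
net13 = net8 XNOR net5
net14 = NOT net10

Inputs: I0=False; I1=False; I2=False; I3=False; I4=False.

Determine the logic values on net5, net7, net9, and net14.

net1 = I0 XOR I3 = False XOR False = False
net2 = I2 XOR net1 = False XOR False = False
net4 = I4 XOR net1 = False XOR False = False
net5 = net1 XOR I3 = False XOR False = False
net6 = net1 XOR net5 = False XOR False = False
net7 = net6 XOR net5 = False XOR False = False
net8 = net4 XOR net1 = False XOR False = False
net9 = net8 XNOR net6 = False XNOR False = True
net10 = net7 AND net5 AND net2 = False AND False AND False = False
net14 = NOT net10 = NOT False = True

net5 = False, net7 = False, net9 = True, net14 = True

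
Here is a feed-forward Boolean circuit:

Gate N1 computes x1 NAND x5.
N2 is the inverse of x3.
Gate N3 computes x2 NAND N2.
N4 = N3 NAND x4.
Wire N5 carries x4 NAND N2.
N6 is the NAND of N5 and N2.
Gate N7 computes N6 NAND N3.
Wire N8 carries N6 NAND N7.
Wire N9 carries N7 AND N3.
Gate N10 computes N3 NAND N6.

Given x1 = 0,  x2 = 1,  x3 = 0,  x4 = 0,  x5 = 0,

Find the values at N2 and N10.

N2 = NOT x3 = NOT 0 = 1
N3 = x2 NAND N2 = 1 NAND 1 = 0
N5 = x4 NAND N2 = 0 NAND 1 = 1
N6 = N5 NAND N2 = 1 NAND 1 = 0
N10 = N3 NAND N6 = 0 NAND 0 = 1

N2 = 1, N10 = 1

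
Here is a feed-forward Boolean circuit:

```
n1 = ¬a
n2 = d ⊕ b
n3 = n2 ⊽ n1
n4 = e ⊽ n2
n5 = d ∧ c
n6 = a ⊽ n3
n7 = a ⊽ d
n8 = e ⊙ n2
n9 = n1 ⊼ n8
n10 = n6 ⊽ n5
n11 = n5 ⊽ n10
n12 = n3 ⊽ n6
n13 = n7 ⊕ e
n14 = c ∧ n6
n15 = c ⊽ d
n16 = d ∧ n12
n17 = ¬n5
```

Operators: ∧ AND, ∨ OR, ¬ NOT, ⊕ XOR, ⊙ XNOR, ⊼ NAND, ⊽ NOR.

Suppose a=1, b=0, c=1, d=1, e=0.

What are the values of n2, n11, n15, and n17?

n2 = 1  n11 = 0  n15 = 0  n17 = 0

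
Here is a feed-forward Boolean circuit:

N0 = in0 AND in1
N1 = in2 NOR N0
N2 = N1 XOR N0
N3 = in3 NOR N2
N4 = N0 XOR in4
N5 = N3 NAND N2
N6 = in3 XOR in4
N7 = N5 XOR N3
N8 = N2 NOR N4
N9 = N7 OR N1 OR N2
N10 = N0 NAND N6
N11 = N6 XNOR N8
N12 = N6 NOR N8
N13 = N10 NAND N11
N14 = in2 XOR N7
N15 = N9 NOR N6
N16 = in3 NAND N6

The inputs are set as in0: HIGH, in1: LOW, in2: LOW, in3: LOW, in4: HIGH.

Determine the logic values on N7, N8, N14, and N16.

N0 = in0 AND in1 = HIGH AND LOW = LOW
N1 = in2 NOR N0 = LOW NOR LOW = HIGH
N2 = N1 XOR N0 = HIGH XOR LOW = HIGH
N3 = in3 NOR N2 = LOW NOR HIGH = LOW
N4 = N0 XOR in4 = LOW XOR HIGH = HIGH
N5 = N3 NAND N2 = LOW NAND HIGH = HIGH
N6 = in3 XOR in4 = LOW XOR HIGH = HIGH
N7 = N5 XOR N3 = HIGH XOR LOW = HIGH
N8 = N2 NOR N4 = HIGH NOR HIGH = LOW
N14 = in2 XOR N7 = LOW XOR HIGH = HIGH
N16 = in3 NAND N6 = LOW NAND HIGH = HIGH

N7 = HIGH, N8 = LOW, N14 = HIGH, N16 = HIGH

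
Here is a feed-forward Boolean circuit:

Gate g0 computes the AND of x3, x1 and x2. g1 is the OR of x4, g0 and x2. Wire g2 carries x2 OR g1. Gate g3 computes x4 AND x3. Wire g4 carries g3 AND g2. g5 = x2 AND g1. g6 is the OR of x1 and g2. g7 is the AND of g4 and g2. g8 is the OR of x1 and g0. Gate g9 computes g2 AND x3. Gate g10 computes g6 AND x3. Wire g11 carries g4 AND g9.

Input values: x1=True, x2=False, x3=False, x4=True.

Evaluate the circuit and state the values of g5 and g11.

g0 = x3 AND x1 AND x2 = False AND True AND False = False
g1 = x4 OR g0 OR x2 = True OR False OR False = True
g2 = x2 OR g1 = False OR True = True
g3 = x4 AND x3 = True AND False = False
g4 = g3 AND g2 = False AND True = False
g5 = x2 AND g1 = False AND True = False
g9 = g2 AND x3 = True AND False = False
g11 = g4 AND g9 = False AND False = False

g5 = False, g11 = False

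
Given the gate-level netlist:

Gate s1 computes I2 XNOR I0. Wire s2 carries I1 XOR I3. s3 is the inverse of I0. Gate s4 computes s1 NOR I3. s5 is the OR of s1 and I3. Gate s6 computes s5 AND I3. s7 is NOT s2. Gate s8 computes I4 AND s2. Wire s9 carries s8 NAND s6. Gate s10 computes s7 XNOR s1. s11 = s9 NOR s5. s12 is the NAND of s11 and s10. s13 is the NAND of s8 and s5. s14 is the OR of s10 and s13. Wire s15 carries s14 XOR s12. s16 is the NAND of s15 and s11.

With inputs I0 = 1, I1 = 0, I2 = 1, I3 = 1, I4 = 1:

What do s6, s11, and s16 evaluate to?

s1 = I2 XNOR I0 = 1 XNOR 1 = 1
s2 = I1 XOR I3 = 0 XOR 1 = 1
s5 = s1 OR I3 = 1 OR 1 = 1
s6 = s5 AND I3 = 1 AND 1 = 1
s7 = NOT s2 = NOT 1 = 0
s8 = I4 AND s2 = 1 AND 1 = 1
s9 = s8 NAND s6 = 1 NAND 1 = 0
s10 = s7 XNOR s1 = 0 XNOR 1 = 0
s11 = s9 NOR s5 = 0 NOR 1 = 0
s12 = s11 NAND s10 = 0 NAND 0 = 1
s13 = s8 NAND s5 = 1 NAND 1 = 0
s14 = s10 OR s13 = 0 OR 0 = 0
s15 = s14 XOR s12 = 0 XOR 1 = 1
s16 = s15 NAND s11 = 1 NAND 0 = 1

s6 = 1, s11 = 0, s16 = 1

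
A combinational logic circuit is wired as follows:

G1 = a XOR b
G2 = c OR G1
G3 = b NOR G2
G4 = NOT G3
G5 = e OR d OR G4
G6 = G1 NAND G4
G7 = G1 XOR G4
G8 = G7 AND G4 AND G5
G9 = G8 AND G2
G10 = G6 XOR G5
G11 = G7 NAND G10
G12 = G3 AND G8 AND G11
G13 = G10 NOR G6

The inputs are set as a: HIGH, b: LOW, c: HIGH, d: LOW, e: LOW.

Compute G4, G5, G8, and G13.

G4 = HIGH; G5 = HIGH; G8 = LOW; G13 = LOW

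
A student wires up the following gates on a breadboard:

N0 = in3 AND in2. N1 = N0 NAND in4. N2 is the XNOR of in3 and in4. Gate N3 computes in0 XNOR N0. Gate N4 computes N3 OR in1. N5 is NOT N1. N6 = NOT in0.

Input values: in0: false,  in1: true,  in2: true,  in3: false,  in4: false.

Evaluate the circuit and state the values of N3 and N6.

N3 = true, N6 = true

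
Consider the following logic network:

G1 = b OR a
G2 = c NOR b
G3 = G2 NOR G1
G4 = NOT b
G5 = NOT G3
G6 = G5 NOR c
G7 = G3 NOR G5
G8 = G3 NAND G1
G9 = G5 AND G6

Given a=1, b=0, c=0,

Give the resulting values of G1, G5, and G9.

G1 = 1; G5 = 1; G9 = 0

G1 = b OR a = 0 OR 1 = 1
G2 = c NOR b = 0 NOR 0 = 1
G3 = G2 NOR G1 = 1 NOR 1 = 0
G5 = NOT G3 = NOT 0 = 1
G6 = G5 NOR c = 1 NOR 0 = 0
G9 = G5 AND G6 = 1 AND 0 = 0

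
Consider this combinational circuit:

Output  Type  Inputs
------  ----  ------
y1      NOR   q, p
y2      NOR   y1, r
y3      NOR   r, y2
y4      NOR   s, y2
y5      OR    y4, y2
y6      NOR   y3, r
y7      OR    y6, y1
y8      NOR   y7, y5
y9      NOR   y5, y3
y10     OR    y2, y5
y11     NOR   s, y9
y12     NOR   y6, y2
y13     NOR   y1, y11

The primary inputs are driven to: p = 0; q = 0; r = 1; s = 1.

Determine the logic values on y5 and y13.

y1 = q NOR p = 0 NOR 0 = 1
y2 = y1 NOR r = 1 NOR 1 = 0
y3 = r NOR y2 = 1 NOR 0 = 0
y4 = s NOR y2 = 1 NOR 0 = 0
y5 = y4 OR y2 = 0 OR 0 = 0
y9 = y5 NOR y3 = 0 NOR 0 = 1
y11 = s NOR y9 = 1 NOR 1 = 0
y13 = y1 NOR y11 = 1 NOR 0 = 0

y5 = 0  y13 = 0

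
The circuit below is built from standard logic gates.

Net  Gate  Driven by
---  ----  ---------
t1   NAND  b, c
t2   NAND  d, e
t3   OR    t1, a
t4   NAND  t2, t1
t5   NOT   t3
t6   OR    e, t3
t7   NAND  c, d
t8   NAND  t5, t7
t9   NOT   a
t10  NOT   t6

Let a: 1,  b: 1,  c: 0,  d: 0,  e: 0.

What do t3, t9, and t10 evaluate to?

t1 = b NAND c = 1 NAND 0 = 1
t3 = t1 OR a = 1 OR 1 = 1
t6 = e OR t3 = 0 OR 1 = 1
t9 = NOT a = NOT 1 = 0
t10 = NOT t6 = NOT 1 = 0

t3 = 1; t9 = 0; t10 = 0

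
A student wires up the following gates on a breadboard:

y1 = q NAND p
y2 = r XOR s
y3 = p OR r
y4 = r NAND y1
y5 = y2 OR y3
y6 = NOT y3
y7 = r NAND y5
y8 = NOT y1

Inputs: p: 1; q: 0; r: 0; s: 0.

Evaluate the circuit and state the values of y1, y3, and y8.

y1 = q NAND p = 0 NAND 1 = 1
y3 = p OR r = 1 OR 0 = 1
y8 = NOT y1 = NOT 1 = 0

y1 = 1  y3 = 1  y8 = 0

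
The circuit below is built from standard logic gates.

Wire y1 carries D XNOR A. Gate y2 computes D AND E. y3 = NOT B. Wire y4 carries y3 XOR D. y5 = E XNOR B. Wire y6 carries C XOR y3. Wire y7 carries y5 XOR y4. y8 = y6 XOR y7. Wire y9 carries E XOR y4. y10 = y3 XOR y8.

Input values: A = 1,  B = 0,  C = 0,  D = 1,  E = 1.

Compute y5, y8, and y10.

y3 = NOT B = NOT 0 = 1
y4 = y3 XOR D = 1 XOR 1 = 0
y5 = E XNOR B = 1 XNOR 0 = 0
y6 = C XOR y3 = 0 XOR 1 = 1
y7 = y5 XOR y4 = 0 XOR 0 = 0
y8 = y6 XOR y7 = 1 XOR 0 = 1
y10 = y3 XOR y8 = 1 XOR 1 = 0

y5 = 0; y8 = 1; y10 = 0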